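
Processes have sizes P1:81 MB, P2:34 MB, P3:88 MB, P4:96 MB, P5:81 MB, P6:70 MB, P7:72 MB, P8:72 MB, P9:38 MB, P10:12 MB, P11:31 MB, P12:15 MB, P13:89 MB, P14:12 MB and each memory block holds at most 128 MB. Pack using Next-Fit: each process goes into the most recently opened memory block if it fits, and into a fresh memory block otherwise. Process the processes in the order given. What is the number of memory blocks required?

9

P1 (81 MB) → memory block 1 (remaining 47 MB)
P2 (34 MB) → memory block 1 (remaining 13 MB)
P3 (88 MB) → memory block 2 (remaining 40 MB)
P4 (96 MB) → memory block 3 (remaining 32 MB)
P5 (81 MB) → memory block 4 (remaining 47 MB)
P6 (70 MB) → memory block 5 (remaining 58 MB)
P7 (72 MB) → memory block 6 (remaining 56 MB)
P8 (72 MB) → memory block 7 (remaining 56 MB)
P9 (38 MB) → memory block 7 (remaining 18 MB)
P10 (12 MB) → memory block 7 (remaining 6 MB)
P11 (31 MB) → memory block 8 (remaining 97 MB)
P12 (15 MB) → memory block 8 (remaining 82 MB)
P13 (89 MB) → memory block 9 (remaining 39 MB)
P14 (12 MB) → memory block 9 (remaining 27 MB)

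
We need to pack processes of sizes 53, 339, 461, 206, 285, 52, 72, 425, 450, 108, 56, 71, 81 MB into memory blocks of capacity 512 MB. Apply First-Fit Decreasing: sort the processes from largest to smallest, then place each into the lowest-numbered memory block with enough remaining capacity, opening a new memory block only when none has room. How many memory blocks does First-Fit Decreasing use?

Sorted descending: 461, 450, 425, 339, 285, 206, 108, 81, 72, 71, 56, 53, 52.
Put 461 MB in memory block 1; 51 MB remain.
Put 450 MB in memory block 2; 62 MB remain.
Put 425 MB in memory block 3; 87 MB remain.
Put 339 MB in memory block 4; 173 MB remain.
Put 285 MB in memory block 5; 227 MB remain.
Put 206 MB in memory block 5; 21 MB remain.
Put 108 MB in memory block 4; 65 MB remain.
Put 81 MB in memory block 3; 6 MB remain.
Put 72 MB in memory block 6; 440 MB remain.
Put 71 MB in memory block 6; 369 MB remain.
Put 56 MB in memory block 2; 6 MB remain.
Put 53 MB in memory block 4; 12 MB remain.
Put 52 MB in memory block 6; 317 MB remain.

6 memory blocks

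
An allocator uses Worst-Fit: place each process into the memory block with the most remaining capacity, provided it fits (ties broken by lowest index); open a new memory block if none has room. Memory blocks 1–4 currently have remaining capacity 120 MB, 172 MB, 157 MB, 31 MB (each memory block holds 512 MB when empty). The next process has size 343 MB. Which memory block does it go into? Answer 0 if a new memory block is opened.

No memory block has ≥ 343 MB free, so a new memory block is opened.

0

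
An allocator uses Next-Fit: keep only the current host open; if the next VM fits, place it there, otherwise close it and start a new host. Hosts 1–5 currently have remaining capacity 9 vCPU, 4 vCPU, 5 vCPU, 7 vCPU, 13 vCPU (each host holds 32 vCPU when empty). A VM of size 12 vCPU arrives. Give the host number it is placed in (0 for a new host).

5

Next-Fit only looks at host 5, which has 13 vCPU free.
12 vCPU fits there.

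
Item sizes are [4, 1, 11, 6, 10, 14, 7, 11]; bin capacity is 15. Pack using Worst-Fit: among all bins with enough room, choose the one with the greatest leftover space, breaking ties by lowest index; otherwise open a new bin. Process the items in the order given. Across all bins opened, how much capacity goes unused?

26

Put 4 in bin 1; 11 remain.
Put 1 in bin 1; 10 remain.
Put 11 in bin 2; 4 remain.
Put 6 in bin 1; 4 remain.
Put 10 in bin 3; 5 remain.
Put 14 in bin 4; 1 remain.
Put 7 in bin 5; 8 remain.
Put 11 in bin 6; 4 remain.
6 bins × 15 = 90; used 64; unused 26.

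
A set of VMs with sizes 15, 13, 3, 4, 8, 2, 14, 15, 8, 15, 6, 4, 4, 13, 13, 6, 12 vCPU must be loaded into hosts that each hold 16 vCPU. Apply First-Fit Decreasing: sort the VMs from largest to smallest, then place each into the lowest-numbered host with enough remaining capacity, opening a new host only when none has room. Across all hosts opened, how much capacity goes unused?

Sorted descending: 15, 15, 15, 14, 13, 13, 13, 12, 8, 8, 6, 6, 4, 4, 4, 3, 2.
Put 15 vCPU in host 1; 1 vCPU remain.
Put 15 vCPU in host 2; 1 vCPU remain.
Put 15 vCPU in host 3; 1 vCPU remain.
Put 14 vCPU in host 4; 2 vCPU remain.
Put 13 vCPU in host 5; 3 vCPU remain.
Put 13 vCPU in host 6; 3 vCPU remain.
Put 13 vCPU in host 7; 3 vCPU remain.
Put 12 vCPU in host 8; 4 vCPU remain.
Put 8 vCPU in host 9; 8 vCPU remain.
Put 8 vCPU in host 9; 0 vCPU remain.
Put 6 vCPU in host 10; 10 vCPU remain.
Put 6 vCPU in host 10; 4 vCPU remain.
Put 4 vCPU in host 8; 0 vCPU remain.
Put 4 vCPU in host 10; 0 vCPU remain.
Put 4 vCPU in host 11; 12 vCPU remain.
Put 3 vCPU in host 5; 0 vCPU remain.
Put 2 vCPU in host 4; 0 vCPU remain.
11 hosts × 16 vCPU = 176 vCPU; used 155 vCPU; unused 21 vCPU.

21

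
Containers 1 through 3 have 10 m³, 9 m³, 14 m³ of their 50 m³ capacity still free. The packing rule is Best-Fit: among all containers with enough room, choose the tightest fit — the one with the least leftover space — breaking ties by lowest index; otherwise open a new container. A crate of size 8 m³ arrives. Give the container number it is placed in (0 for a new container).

2

Containers with room: container 1 (10 m³), container 2 (9 m³), container 3 (14 m³).
Tightest fit is container 2 with 9 m³ free.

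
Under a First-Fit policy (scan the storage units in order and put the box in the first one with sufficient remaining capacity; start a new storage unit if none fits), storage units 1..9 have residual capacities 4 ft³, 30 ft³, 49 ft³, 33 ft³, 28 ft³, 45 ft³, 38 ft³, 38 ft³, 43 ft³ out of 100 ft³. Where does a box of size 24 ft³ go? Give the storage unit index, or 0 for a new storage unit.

Storage units with room: storage unit 2 (30 ft³), storage unit 3 (49 ft³), storage unit 4 (33 ft³), storage unit 5 (28 ft³), storage unit 6 (45 ft³), storage unit 7 (38 ft³), storage unit 8 (38 ft³), storage unit 9 (43 ft³).
The first with room is storage unit 2.

2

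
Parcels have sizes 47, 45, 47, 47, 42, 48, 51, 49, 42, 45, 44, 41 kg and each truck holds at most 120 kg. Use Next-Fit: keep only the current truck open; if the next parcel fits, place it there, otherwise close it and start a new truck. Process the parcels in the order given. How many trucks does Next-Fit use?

Put 47 kg in truck 1; 73 kg remain.
Put 45 kg in truck 1; 28 kg remain.
Put 47 kg in truck 2; 73 kg remain.
Put 47 kg in truck 2; 26 kg remain.
Put 42 kg in truck 3; 78 kg remain.
Put 48 kg in truck 3; 30 kg remain.
Put 51 kg in truck 4; 69 kg remain.
Put 49 kg in truck 4; 20 kg remain.
Put 42 kg in truck 5; 78 kg remain.
Put 45 kg in truck 5; 33 kg remain.
Put 44 kg in truck 6; 76 kg remain.
Put 41 kg in truck 6; 35 kg remain.
Final trucks: [47,45] [47,47] [42,48] [51,49] [42,45] [44,41].

6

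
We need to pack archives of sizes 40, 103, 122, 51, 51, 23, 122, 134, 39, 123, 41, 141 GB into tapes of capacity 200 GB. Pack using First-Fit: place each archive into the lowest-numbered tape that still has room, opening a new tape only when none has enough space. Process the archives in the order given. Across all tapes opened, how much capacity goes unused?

tape 1: place 40 GB, 160 GB left
tape 1: place 103 GB, 57 GB left
tape 2: place 122 GB, 78 GB left
tape 1: place 51 GB, 6 GB left
tape 2: place 51 GB, 27 GB left
tape 2: place 23 GB, 4 GB left
tape 3: place 122 GB, 78 GB left
tape 4: place 134 GB, 66 GB left
tape 3: place 39 GB, 39 GB left
tape 5: place 123 GB, 77 GB left
tape 4: place 41 GB, 25 GB left
tape 6: place 141 GB, 59 GB left
6 tapes × 200 GB = 1200 GB; used 990 GB; unused 210 GB.

210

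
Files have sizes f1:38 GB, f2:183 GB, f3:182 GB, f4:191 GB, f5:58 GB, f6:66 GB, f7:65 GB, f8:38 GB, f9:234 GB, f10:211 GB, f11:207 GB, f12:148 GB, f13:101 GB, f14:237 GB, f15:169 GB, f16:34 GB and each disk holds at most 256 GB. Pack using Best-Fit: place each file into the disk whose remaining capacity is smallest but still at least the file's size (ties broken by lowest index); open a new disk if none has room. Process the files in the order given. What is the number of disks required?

f1 (38 GB) → disk 1 (remaining 218 GB)
f2 (183 GB) → disk 1 (remaining 35 GB)
f3 (182 GB) → disk 2 (remaining 74 GB)
f4 (191 GB) → disk 3 (remaining 65 GB)
f5 (58 GB) → disk 3 (remaining 7 GB)
f6 (66 GB) → disk 2 (remaining 8 GB)
f7 (65 GB) → disk 4 (remaining 191 GB)
f8 (38 GB) → disk 4 (remaining 153 GB)
f9 (234 GB) → disk 5 (remaining 22 GB)
f10 (211 GB) → disk 6 (remaining 45 GB)
f11 (207 GB) → disk 7 (remaining 49 GB)
f12 (148 GB) → disk 4 (remaining 5 GB)
f13 (101 GB) → disk 8 (remaining 155 GB)
f14 (237 GB) → disk 9 (remaining 19 GB)
f15 (169 GB) → disk 10 (remaining 87 GB)
f16 (34 GB) → disk 1 (remaining 1 GB)

10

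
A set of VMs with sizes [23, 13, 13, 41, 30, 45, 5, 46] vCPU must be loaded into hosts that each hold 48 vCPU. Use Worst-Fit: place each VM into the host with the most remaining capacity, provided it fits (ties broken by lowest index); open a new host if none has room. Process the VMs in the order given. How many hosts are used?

23 vCPU → host 1 (remaining 25 vCPU)
13 vCPU → host 1 (remaining 12 vCPU)
13 vCPU → host 2 (remaining 35 vCPU)
41 vCPU → host 3 (remaining 7 vCPU)
30 vCPU → host 2 (remaining 5 vCPU)
45 vCPU → host 4 (remaining 3 vCPU)
5 vCPU → host 1 (remaining 7 vCPU)
46 vCPU → host 5 (remaining 2 vCPU)

5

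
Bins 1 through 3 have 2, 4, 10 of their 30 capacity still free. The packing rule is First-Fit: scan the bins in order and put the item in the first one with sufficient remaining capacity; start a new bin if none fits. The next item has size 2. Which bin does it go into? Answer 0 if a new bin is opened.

Bins with room: bin 1 (2), bin 2 (4), bin 3 (10).
The first with room is bin 1.

1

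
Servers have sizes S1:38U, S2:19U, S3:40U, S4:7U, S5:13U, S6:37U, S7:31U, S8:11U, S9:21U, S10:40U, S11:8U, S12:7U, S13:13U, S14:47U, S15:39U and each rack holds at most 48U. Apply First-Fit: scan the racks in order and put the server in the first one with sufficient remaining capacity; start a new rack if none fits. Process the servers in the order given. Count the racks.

9

Put S1 (38U) in rack 1; 10U remain.
Put S2 (19U) in rack 2; 29U remain.
Put S3 (40U) in rack 3; 8U remain.
Put S4 (7U) in rack 1; 3U remain.
Put S5 (13U) in rack 2; 16U remain.
Put S6 (37U) in rack 4; 11U remain.
Put S7 (31U) in rack 5; 17U remain.
Put S8 (11U) in rack 2; 5U remain.
Put S9 (21U) in rack 6; 27U remain.
Put S10 (40U) in rack 7; 8U remain.
Put S11 (8U) in rack 3; 0U remain.
Put S12 (7U) in rack 4; 4U remain.
Put S13 (13U) in rack 5; 4U remain.
Put S14 (47U) in rack 8; 1U remain.
Put S15 (39U) in rack 9; 9U remain.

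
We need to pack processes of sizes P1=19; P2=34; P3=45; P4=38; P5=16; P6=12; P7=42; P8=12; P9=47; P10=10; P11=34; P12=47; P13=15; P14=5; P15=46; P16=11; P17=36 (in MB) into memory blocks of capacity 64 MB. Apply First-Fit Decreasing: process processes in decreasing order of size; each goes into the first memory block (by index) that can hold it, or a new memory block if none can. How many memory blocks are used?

Sorted descending: 47, 47, 46, 45, 42, 38, 36, 34, 34, 19, 16, 15, 12, 12, 11, 10, 5.
47 MB → memory block 1 (remaining 17 MB)
47 MB → memory block 2 (remaining 17 MB)
46 MB → memory block 3 (remaining 18 MB)
45 MB → memory block 4 (remaining 19 MB)
42 MB → memory block 5 (remaining 22 MB)
38 MB → memory block 6 (remaining 26 MB)
36 MB → memory block 7 (remaining 28 MB)
34 MB → memory block 8 (remaining 30 MB)
34 MB → memory block 9 (remaining 30 MB)
19 MB → memory block 4 (remaining 0 MB)
16 MB → memory block 1 (remaining 1 MB)
15 MB → memory block 2 (remaining 2 MB)
12 MB → memory block 3 (remaining 6 MB)
12 MB → memory block 5 (remaining 10 MB)
11 MB → memory block 6 (remaining 15 MB)
10 MB → memory block 5 (remaining 0 MB)
5 MB → memory block 3 (remaining 1 MB)
Final memory blocks: [47,16] [47,15] [46,12,5] [45,19] [42,12,10] [38,11] [36] [34] [34].

9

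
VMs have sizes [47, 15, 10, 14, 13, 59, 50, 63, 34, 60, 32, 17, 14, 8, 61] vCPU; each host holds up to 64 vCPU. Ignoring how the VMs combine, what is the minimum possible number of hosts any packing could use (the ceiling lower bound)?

Total size = 47 + 15 + 10 + 14 + 13 + 59 + 50 + 63 + 34 + 60 + 32 + 17 + 14 + 8 + 61 = 497 vCPU.
⌈497 / 64⌉ = 8.

8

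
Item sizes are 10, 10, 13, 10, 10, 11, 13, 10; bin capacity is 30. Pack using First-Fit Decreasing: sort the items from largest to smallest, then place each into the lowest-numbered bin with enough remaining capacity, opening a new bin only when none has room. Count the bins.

Sorted descending: 13, 13, 11, 10, 10, 10, 10, 10.
13 → bin 1 (remaining 17)
13 → bin 1 (remaining 4)
11 → bin 2 (remaining 19)
10 → bin 2 (remaining 9)
10 → bin 3 (remaining 20)
10 → bin 3 (remaining 10)
10 → bin 3 (remaining 0)
10 → bin 4 (remaining 20)

4 bins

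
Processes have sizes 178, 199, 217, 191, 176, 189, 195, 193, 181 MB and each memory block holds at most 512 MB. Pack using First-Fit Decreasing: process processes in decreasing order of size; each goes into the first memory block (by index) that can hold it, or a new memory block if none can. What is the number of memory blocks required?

Sorted descending: 217, 199, 195, 193, 191, 189, 181, 178, 176.
Put 217 MB in memory block 1; 295 MB remain.
Put 199 MB in memory block 1; 96 MB remain.
Put 195 MB in memory block 2; 317 MB remain.
Put 193 MB in memory block 2; 124 MB remain.
Put 191 MB in memory block 3; 321 MB remain.
Put 189 MB in memory block 3; 132 MB remain.
Put 181 MB in memory block 4; 331 MB remain.
Put 178 MB in memory block 4; 153 MB remain.
Put 176 MB in memory block 5; 336 MB remain.

5 memory blocks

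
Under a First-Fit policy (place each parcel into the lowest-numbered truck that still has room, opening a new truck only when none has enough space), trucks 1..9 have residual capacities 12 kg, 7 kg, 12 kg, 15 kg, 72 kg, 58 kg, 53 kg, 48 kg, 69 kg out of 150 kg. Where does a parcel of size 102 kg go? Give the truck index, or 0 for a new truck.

No truck has ≥ 102 kg free, so a new truck is opened.

0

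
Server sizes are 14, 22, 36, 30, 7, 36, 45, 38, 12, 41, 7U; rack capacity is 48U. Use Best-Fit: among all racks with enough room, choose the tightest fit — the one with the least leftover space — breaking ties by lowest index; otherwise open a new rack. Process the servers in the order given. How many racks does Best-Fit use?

Put 14U in rack 1; 34U remain.
Put 22U in rack 1; 12U remain.
Put 36U in rack 2; 12U remain.
Put 30U in rack 3; 18U remain.
Put 7U in rack 1; 5U remain.
Put 36U in rack 4; 12U remain.
Put 45U in rack 5; 3U remain.
Put 38U in rack 6; 10U remain.
Put 12U in rack 2; 0U remain.
Put 41U in rack 7; 7U remain.
Put 7U in rack 7; 0U remain.
Final racks: [14,22,7] [36,12] [30] [36] [45] [38] [41,7].

7 racks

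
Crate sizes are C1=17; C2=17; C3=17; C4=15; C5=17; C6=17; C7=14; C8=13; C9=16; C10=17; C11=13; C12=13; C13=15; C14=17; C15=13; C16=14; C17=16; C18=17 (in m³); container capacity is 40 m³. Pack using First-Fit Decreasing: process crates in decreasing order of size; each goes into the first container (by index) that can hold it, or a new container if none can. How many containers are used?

9

Sorted descending: 17, 17, 17, 17, 17, 17, 17, 17, 16, 16, 15, 15, 14, 14, 13, 13, 13, 13.
Put 17 m³ in container 1; 23 m³ remain.
Put 17 m³ in container 1; 6 m³ remain.
Put 17 m³ in container 2; 23 m³ remain.
Put 17 m³ in container 2; 6 m³ remain.
Put 17 m³ in container 3; 23 m³ remain.
Put 17 m³ in container 3; 6 m³ remain.
Put 17 m³ in container 4; 23 m³ remain.
Put 17 m³ in container 4; 6 m³ remain.
Put 16 m³ in container 5; 24 m³ remain.
Put 16 m³ in container 5; 8 m³ remain.
Put 15 m³ in container 6; 25 m³ remain.
Put 15 m³ in container 6; 10 m³ remain.
Put 14 m³ in container 7; 26 m³ remain.
Put 14 m³ in container 7; 12 m³ remain.
Put 13 m³ in container 8; 27 m³ remain.
Put 13 m³ in container 8; 14 m³ remain.
Put 13 m³ in container 8; 1 m³ remain.
Put 13 m³ in container 9; 27 m³ remain.
Final containers: [17,17] [17,17] [17,17] [17,17] [16,16] [15,15] [14,14] [13,13,13] [13].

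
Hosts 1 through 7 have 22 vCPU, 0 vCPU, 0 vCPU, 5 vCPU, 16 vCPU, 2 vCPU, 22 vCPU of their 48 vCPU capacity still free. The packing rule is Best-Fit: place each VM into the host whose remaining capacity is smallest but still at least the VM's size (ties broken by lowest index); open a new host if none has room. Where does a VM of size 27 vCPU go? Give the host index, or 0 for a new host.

0

No host has ≥ 27 vCPU free, so a new host is opened.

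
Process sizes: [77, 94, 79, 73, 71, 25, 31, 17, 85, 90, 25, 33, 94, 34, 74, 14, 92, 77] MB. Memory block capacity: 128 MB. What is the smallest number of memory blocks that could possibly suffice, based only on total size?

Total size = 77 + 94 + 79 + 73 + 71 + 25 + 31 + 17 + 85 + 90 + 25 + 33 + 94 + 34 + 74 + 14 + 92 + 77 = 1085 MB.
⌈1085 / 128⌉ = 9.

9 memory blocks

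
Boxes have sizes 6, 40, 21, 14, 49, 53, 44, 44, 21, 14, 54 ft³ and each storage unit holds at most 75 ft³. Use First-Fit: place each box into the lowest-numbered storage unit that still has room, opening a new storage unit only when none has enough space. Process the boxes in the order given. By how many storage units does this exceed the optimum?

0

First-Fit: [6,40,21] [14,49] [53,21] [44,14] [44] [54] → 6 storage units.
6 boxes exceed 37.5 ft³ (half the capacity), and no two of those can share a storage unit, so at least 6 storage units are needed.
So 6 is already optimal.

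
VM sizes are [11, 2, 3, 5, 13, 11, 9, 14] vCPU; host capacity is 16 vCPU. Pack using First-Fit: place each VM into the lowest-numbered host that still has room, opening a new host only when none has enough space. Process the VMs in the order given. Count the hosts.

Put 11 vCPU in host 1; 5 vCPU remain.
Put 2 vCPU in host 1; 3 vCPU remain.
Put 3 vCPU in host 1; 0 vCPU remain.
Put 5 vCPU in host 2; 11 vCPU remain.
Put 13 vCPU in host 3; 3 vCPU remain.
Put 11 vCPU in host 2; 0 vCPU remain.
Put 9 vCPU in host 4; 7 vCPU remain.
Put 14 vCPU in host 5; 2 vCPU remain.

5 hosts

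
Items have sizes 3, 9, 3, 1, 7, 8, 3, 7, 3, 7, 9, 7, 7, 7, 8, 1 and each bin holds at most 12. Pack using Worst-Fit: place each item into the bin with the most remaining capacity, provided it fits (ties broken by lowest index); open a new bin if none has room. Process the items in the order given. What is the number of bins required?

10

bin 1: place 3, 9 left
bin 1: place 9, 0 left
bin 2: place 3, 9 left
bin 2: place 1, 8 left
bin 2: place 7, 1 left
bin 3: place 8, 4 left
bin 3: place 3, 1 left
bin 4: place 7, 5 left
bin 4: place 3, 2 left
bin 5: place 7, 5 left
bin 6: place 9, 3 left
bin 7: place 7, 5 left
bin 8: place 7, 5 left
bin 9: place 7, 5 left
bin 10: place 8, 4 left
bin 5: place 1, 4 left
Final bins: [3,9] [3,1,7] [8,3] [7,3] [7,1] [9] [7] [7] [7] [8].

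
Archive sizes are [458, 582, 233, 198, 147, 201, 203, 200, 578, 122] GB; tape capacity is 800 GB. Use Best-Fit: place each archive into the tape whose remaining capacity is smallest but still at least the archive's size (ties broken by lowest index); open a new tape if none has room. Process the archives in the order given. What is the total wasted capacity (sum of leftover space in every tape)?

458 GB → tape 1 (remaining 342 GB)
582 GB → tape 2 (remaining 218 GB)
233 GB → tape 1 (remaining 109 GB)
198 GB → tape 2 (remaining 20 GB)
147 GB → tape 3 (remaining 653 GB)
201 GB → tape 3 (remaining 452 GB)
203 GB → tape 3 (remaining 249 GB)
200 GB → tape 3 (remaining 49 GB)
578 GB → tape 4 (remaining 222 GB)
122 GB → tape 4 (remaining 100 GB)
4 tapes × 800 GB = 3200 GB; used 2922 GB; unused 278 GB.

278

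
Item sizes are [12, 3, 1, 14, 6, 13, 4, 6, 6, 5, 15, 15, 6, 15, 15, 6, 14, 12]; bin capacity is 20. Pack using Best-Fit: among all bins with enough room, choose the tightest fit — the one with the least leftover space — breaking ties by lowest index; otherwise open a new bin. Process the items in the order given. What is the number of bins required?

12 → bin 1 (remaining 8)
3 → bin 1 (remaining 5)
1 → bin 1 (remaining 4)
14 → bin 2 (remaining 6)
6 → bin 2 (remaining 0)
13 → bin 3 (remaining 7)
4 → bin 1 (remaining 0)
6 → bin 3 (remaining 1)
6 → bin 4 (remaining 14)
5 → bin 4 (remaining 9)
15 → bin 5 (remaining 5)
15 → bin 6 (remaining 5)
6 → bin 4 (remaining 3)
15 → bin 7 (remaining 5)
15 → bin 8 (remaining 5)
6 → bin 9 (remaining 14)
14 → bin 9 (remaining 0)
12 → bin 10 (remaining 8)

10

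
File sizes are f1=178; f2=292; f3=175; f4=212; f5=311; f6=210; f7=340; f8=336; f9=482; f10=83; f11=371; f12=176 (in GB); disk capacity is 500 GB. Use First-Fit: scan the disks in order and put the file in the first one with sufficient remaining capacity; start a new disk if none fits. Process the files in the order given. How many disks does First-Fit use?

8

f1 (178 GB) → disk 1 (remaining 322 GB)
f2 (292 GB) → disk 1 (remaining 30 GB)
f3 (175 GB) → disk 2 (remaining 325 GB)
f4 (212 GB) → disk 2 (remaining 113 GB)
f5 (311 GB) → disk 3 (remaining 189 GB)
f6 (210 GB) → disk 4 (remaining 290 GB)
f7 (340 GB) → disk 5 (remaining 160 GB)
f8 (336 GB) → disk 6 (remaining 164 GB)
f9 (482 GB) → disk 7 (remaining 18 GB)
f10 (83 GB) → disk 2 (remaining 30 GB)
f11 (371 GB) → disk 8 (remaining 129 GB)
f12 (176 GB) → disk 3 (remaining 13 GB)
Final disks: [178,292] [175,212,83] [311,176] [210] [340] [336] [482] [371].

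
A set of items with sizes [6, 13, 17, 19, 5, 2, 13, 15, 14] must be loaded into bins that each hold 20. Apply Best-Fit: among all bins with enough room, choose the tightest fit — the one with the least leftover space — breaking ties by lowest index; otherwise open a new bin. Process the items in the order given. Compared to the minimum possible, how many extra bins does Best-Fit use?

Best-Fit: [6,13] [17,2] [19] [5,13] [15] [14] → 6 bins.
Total size 104; any packing needs at least ⌈104/20⌉ = 6 bins.
So 6 is already optimal.

0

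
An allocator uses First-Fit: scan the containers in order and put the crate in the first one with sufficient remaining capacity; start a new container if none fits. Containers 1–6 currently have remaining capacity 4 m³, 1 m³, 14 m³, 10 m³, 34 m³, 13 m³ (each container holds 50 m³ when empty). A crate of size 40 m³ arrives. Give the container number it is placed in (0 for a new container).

No container has ≥ 40 m³ free, so a new container is opened.

0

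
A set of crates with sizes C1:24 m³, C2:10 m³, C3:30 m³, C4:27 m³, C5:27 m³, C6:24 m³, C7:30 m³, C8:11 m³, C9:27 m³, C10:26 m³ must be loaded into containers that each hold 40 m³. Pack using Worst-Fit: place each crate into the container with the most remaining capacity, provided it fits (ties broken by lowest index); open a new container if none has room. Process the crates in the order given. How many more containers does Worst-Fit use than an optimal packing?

0

Worst-Fit: [24,10] [30] [27] [27] [24,11] [30] [27] [26] → 8 containers.
8 crates exceed 20 m³ (half the capacity), and no two of those can share a container, so at least 8 containers are needed.
So 8 is already optimal.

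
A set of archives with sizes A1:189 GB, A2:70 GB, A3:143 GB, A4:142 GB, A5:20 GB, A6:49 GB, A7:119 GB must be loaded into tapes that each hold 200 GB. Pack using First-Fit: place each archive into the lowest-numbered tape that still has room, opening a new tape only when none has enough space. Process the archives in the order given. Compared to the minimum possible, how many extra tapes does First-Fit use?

First-Fit: [189] [70,20,49] [143] [142] [119] → 5 tapes.
Total size 732 GB; any packing needs at least ⌈732/200⌉ = 4 tapes.
An optimal packing achieves that bound: [189] [143,49] [142,20] [119,70] → 4 tapes.
Excess: 5 − 4 = 1.

1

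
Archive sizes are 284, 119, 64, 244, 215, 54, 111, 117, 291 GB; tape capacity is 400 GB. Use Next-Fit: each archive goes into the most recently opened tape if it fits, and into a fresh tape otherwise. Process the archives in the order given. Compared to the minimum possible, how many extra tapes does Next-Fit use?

Next-Fit: [284] [119,64] [244] [215,54,111] [117] [291] → 6 tapes.
Total size 1499 GB; any packing needs at least ⌈1499/400⌉ = 4 tapes.
An optimal packing achieves that bound: [291,64] [284,111] [244,119] [215,117,54] → 4 tapes.
Excess: 6 − 4 = 2.

2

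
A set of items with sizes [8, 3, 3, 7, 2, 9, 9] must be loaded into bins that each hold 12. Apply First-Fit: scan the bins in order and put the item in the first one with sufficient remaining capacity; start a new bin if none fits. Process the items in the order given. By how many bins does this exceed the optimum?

First-Fit: [8,3] [3,7,2] [9] [9] → 4 bins.
Total size 41; any packing needs at least ⌈41/12⌉ = 4 bins.
So 4 is already optimal.

0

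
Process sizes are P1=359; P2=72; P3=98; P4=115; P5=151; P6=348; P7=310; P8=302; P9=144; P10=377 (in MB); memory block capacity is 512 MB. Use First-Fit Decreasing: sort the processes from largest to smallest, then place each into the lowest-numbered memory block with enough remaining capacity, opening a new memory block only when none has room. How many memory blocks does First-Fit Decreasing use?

Sorted descending: 377, 359, 348, 310, 302, 151, 144, 115, 98, 72.
377 MB → memory block 1 (remaining 135 MB)
359 MB → memory block 2 (remaining 153 MB)
348 MB → memory block 3 (remaining 164 MB)
310 MB → memory block 4 (remaining 202 MB)
302 MB → memory block 5 (remaining 210 MB)
151 MB → memory block 2 (remaining 2 MB)
144 MB → memory block 3 (remaining 20 MB)
115 MB → memory block 1 (remaining 20 MB)
98 MB → memory block 4 (remaining 104 MB)
72 MB → memory block 4 (remaining 32 MB)

5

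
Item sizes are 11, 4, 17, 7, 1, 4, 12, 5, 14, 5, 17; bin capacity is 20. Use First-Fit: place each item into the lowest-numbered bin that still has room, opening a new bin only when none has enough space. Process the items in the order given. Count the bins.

6

Put 11 in bin 1; 9 remain.
Put 4 in bin 1; 5 remain.
Put 17 in bin 2; 3 remain.
Put 7 in bin 3; 13 remain.
Put 1 in bin 1; 4 remain.
Put 4 in bin 1; 0 remain.
Put 12 in bin 3; 1 remain.
Put 5 in bin 4; 15 remain.
Put 14 in bin 4; 1 remain.
Put 5 in bin 5; 15 remain.
Put 17 in bin 6; 3 remain.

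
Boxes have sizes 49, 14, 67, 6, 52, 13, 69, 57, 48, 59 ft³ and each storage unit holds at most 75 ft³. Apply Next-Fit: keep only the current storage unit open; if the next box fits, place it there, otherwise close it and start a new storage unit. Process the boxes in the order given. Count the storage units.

7 storage units

storage unit 1: place 49 ft³, 26 ft³ left
storage unit 1: place 14 ft³, 12 ft³ left
storage unit 2: place 67 ft³, 8 ft³ left
storage unit 2: place 6 ft³, 2 ft³ left
storage unit 3: place 52 ft³, 23 ft³ left
storage unit 3: place 13 ft³, 10 ft³ left
storage unit 4: place 69 ft³, 6 ft³ left
storage unit 5: place 57 ft³, 18 ft³ left
storage unit 6: place 48 ft³, 27 ft³ left
storage unit 7: place 59 ft³, 16 ft³ left
Final storage units: [49,14] [67,6] [52,13] [69] [57] [48] [59].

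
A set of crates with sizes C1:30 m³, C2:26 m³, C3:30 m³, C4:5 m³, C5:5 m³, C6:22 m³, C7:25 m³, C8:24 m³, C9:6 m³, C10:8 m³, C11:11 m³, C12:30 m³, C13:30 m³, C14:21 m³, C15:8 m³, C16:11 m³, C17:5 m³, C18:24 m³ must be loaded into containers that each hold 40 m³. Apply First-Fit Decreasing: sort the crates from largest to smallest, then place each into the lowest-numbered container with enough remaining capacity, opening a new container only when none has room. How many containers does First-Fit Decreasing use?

10

Sorted descending: 30, 30, 30, 30, 26, 25, 24, 24, 22, 21, 11, 11, 8, 8, 6, 5, 5, 5.
container 1: place 30 m³, 10 m³ left
container 2: place 30 m³, 10 m³ left
container 3: place 30 m³, 10 m³ left
container 4: place 30 m³, 10 m³ left
container 5: place 26 m³, 14 m³ left
container 6: place 25 m³, 15 m³ left
container 7: place 24 m³, 16 m³ left
container 8: place 24 m³, 16 m³ left
container 9: place 22 m³, 18 m³ left
container 10: place 21 m³, 19 m³ left
container 5: place 11 m³, 3 m³ left
container 6: place 11 m³, 4 m³ left
container 1: place 8 m³, 2 m³ left
container 2: place 8 m³, 2 m³ left
container 3: place 6 m³, 4 m³ left
container 4: place 5 m³, 5 m³ left
container 4: place 5 m³, 0 m³ left
container 7: place 5 m³, 11 m³ left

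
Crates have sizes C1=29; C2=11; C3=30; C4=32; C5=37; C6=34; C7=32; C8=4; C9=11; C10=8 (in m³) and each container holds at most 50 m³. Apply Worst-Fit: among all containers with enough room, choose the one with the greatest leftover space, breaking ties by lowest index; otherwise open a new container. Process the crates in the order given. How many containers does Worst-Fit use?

6

C1 (29 m³) → container 1 (remaining 21 m³)
C2 (11 m³) → container 1 (remaining 10 m³)
C3 (30 m³) → container 2 (remaining 20 m³)
C4 (32 m³) → container 3 (remaining 18 m³)
C5 (37 m³) → container 4 (remaining 13 m³)
C6 (34 m³) → container 5 (remaining 16 m³)
C7 (32 m³) → container 6 (remaining 18 m³)
C8 (4 m³) → container 2 (remaining 16 m³)
C9 (11 m³) → container 3 (remaining 7 m³)
C10 (8 m³) → container 6 (remaining 10 m³)
Final containers: [29,11] [30,4] [32,11] [37] [34] [32,8].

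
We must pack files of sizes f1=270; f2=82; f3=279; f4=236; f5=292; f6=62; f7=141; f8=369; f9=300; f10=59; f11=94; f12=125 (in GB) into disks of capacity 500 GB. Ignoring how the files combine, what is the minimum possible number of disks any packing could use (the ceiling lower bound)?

Total size = 270 + 82 + 279 + 236 + 292 + 62 + 141 + 369 + 300 + 59 + 94 + 125 = 2309 GB.
⌈2309 / 500⌉ = 5.

5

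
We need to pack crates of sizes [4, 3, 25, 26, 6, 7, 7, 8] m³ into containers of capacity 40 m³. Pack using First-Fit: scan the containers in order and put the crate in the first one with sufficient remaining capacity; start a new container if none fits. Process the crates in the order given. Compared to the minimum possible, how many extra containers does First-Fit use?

0

First-Fit: [4,3,25,6] [26,7,7] [8] → 3 containers.
Total size 86 m³; any packing needs at least ⌈86/40⌉ = 3 containers.
So 3 is already optimal.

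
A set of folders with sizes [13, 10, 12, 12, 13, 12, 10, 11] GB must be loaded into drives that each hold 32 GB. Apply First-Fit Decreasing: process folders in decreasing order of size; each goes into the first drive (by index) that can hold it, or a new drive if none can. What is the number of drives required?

Sorted descending: 13, 13, 12, 12, 12, 11, 10, 10.
drive 1: place 13 GB, 19 GB left
drive 1: place 13 GB, 6 GB left
drive 2: place 12 GB, 20 GB left
drive 2: place 12 GB, 8 GB left
drive 3: place 12 GB, 20 GB left
drive 3: place 11 GB, 9 GB left
drive 4: place 10 GB, 22 GB left
drive 4: place 10 GB, 12 GB left

4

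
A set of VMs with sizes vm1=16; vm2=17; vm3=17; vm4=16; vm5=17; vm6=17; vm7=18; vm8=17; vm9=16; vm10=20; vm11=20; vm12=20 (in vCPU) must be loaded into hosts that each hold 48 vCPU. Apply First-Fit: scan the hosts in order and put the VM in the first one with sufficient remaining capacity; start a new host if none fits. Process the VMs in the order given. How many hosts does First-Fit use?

vm1 (16 vCPU) → host 1 (remaining 32 vCPU)
vm2 (17 vCPU) → host 1 (remaining 15 vCPU)
vm3 (17 vCPU) → host 2 (remaining 31 vCPU)
vm4 (16 vCPU) → host 2 (remaining 15 vCPU)
vm5 (17 vCPU) → host 3 (remaining 31 vCPU)
vm6 (17 vCPU) → host 3 (remaining 14 vCPU)
vm7 (18 vCPU) → host 4 (remaining 30 vCPU)
vm8 (17 vCPU) → host 4 (remaining 13 vCPU)
vm9 (16 vCPU) → host 5 (remaining 32 vCPU)
vm10 (20 vCPU) → host 5 (remaining 12 vCPU)
vm11 (20 vCPU) → host 6 (remaining 28 vCPU)
vm12 (20 vCPU) → host 6 (remaining 8 vCPU)

6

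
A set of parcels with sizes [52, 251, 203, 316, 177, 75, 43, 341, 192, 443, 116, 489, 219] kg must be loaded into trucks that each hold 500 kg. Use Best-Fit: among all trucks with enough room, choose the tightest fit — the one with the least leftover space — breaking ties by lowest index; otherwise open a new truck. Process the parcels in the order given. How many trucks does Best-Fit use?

7

Put 52 kg in truck 1; 448 kg remain.
Put 251 kg in truck 1; 197 kg remain.
Put 203 kg in truck 2; 297 kg remain.
Put 316 kg in truck 3; 184 kg remain.
Put 177 kg in truck 3; 7 kg remain.
Put 75 kg in truck 1; 122 kg remain.
Put 43 kg in truck 1; 79 kg remain.
Put 341 kg in truck 4; 159 kg remain.
Put 192 kg in truck 2; 105 kg remain.
Put 443 kg in truck 5; 57 kg remain.
Put 116 kg in truck 4; 43 kg remain.
Put 489 kg in truck 6; 11 kg remain.
Put 219 kg in truck 7; 281 kg remain.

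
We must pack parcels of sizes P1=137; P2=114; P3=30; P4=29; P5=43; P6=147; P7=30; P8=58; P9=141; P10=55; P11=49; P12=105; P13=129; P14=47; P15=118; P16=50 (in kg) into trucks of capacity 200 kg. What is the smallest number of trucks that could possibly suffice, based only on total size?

7

Total size = 137 + 114 + 30 + 29 + 43 + 147 + 30 + 58 + 141 + 55 + 49 + 105 + 129 + 47 + 118 + 50 = 1282 kg.
⌈1282 / 200⌉ = 7.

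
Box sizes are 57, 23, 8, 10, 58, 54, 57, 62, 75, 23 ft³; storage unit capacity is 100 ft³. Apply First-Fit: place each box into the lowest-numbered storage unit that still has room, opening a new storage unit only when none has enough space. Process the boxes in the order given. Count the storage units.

6

57 ft³ → storage unit 1 (remaining 43 ft³)
23 ft³ → storage unit 1 (remaining 20 ft³)
8 ft³ → storage unit 1 (remaining 12 ft³)
10 ft³ → storage unit 1 (remaining 2 ft³)
58 ft³ → storage unit 2 (remaining 42 ft³)
54 ft³ → storage unit 3 (remaining 46 ft³)
57 ft³ → storage unit 4 (remaining 43 ft³)
62 ft³ → storage unit 5 (remaining 38 ft³)
75 ft³ → storage unit 6 (remaining 25 ft³)
23 ft³ → storage unit 2 (remaining 19 ft³)
Final storage units: [57,23,8,10] [58,23] [54] [57] [62] [75].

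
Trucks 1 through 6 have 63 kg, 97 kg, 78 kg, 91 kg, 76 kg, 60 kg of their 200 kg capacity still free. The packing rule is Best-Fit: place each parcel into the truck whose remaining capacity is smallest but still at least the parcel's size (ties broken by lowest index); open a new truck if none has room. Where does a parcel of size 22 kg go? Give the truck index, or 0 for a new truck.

6

Trucks with room: truck 1 (63 kg), truck 2 (97 kg), truck 3 (78 kg), truck 4 (91 kg), truck 5 (76 kg), truck 6 (60 kg).
Tightest fit is truck 6 with 60 kg free.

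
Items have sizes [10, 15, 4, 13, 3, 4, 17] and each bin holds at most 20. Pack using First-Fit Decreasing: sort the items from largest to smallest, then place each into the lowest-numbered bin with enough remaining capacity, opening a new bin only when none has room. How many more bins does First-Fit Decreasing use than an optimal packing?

First-Fit Decreasing: [17,3] [15,4] [13,4] [10] → 4 bins.
Total size 66; any packing needs at least ⌈66/20⌉ = 4 bins.
So 4 is already optimal.

0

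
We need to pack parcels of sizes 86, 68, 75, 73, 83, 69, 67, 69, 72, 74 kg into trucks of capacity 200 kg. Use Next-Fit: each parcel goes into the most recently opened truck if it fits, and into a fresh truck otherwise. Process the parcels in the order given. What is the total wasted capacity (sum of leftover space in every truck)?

86 kg → truck 1 (remaining 114 kg)
68 kg → truck 1 (remaining 46 kg)
75 kg → truck 2 (remaining 125 kg)
73 kg → truck 2 (remaining 52 kg)
83 kg → truck 3 (remaining 117 kg)
69 kg → truck 3 (remaining 48 kg)
67 kg → truck 4 (remaining 133 kg)
69 kg → truck 4 (remaining 64 kg)
72 kg → truck 5 (remaining 128 kg)
74 kg → truck 5 (remaining 54 kg)
5 trucks × 200 kg = 1000 kg; used 736 kg; unused 264 kg.

264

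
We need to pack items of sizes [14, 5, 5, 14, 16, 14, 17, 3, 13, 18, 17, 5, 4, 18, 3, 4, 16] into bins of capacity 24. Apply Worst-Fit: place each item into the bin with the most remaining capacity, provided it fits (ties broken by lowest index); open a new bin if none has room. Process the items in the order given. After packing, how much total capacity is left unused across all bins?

Put 14 in bin 1; 10 remain.
Put 5 in bin 1; 5 remain.
Put 5 in bin 1; 0 remain.
Put 14 in bin 2; 10 remain.
Put 16 in bin 3; 8 remain.
Put 14 in bin 4; 10 remain.
Put 17 in bin 5; 7 remain.
Put 3 in bin 2; 7 remain.
Put 13 in bin 6; 11 remain.
Put 18 in bin 7; 6 remain.
Put 17 in bin 8; 7 remain.
Put 5 in bin 6; 6 remain.
Put 4 in bin 4; 6 remain.
Put 18 in bin 9; 6 remain.
Put 3 in bin 3; 5 remain.
Put 4 in bin 2; 3 remain.
Put 16 in bin 10; 8 remain.
10 bins × 24 = 240; used 186; unused 54.

54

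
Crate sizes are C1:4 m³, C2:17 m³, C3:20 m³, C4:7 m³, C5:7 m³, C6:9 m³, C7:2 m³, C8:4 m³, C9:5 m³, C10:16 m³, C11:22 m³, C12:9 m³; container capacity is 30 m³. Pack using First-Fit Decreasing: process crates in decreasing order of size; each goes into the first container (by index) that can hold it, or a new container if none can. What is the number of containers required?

Sorted descending: 22, 20, 17, 16, 9, 9, 7, 7, 5, 4, 4, 2.
container 1: place 22 m³, 8 m³ left
container 2: place 20 m³, 10 m³ left
container 3: place 17 m³, 13 m³ left
container 4: place 16 m³, 14 m³ left
container 2: place 9 m³, 1 m³ left
container 3: place 9 m³, 4 m³ left
container 1: place 7 m³, 1 m³ left
container 4: place 7 m³, 7 m³ left
container 4: place 5 m³, 2 m³ left
container 3: place 4 m³, 0 m³ left
container 5: place 4 m³, 26 m³ left
container 4: place 2 m³, 0 m³ left

5 containers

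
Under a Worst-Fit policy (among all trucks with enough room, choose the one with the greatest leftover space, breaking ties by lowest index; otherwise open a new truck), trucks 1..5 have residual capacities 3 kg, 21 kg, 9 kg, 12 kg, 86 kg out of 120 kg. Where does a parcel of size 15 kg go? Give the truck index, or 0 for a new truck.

5

Trucks with room: truck 2 (21 kg), truck 5 (86 kg).
Most room is truck 5 with 86 kg free.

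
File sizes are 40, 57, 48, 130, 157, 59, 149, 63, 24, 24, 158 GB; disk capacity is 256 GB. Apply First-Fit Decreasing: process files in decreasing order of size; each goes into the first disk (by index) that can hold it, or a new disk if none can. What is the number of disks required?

4 disks

Sorted descending: 158, 157, 149, 130, 63, 59, 57, 48, 40, 24, 24.
Put 158 GB in disk 1; 98 GB remain.
Put 157 GB in disk 2; 99 GB remain.
Put 149 GB in disk 3; 107 GB remain.
Put 130 GB in disk 4; 126 GB remain.
Put 63 GB in disk 1; 35 GB remain.
Put 59 GB in disk 2; 40 GB remain.
Put 57 GB in disk 3; 50 GB remain.
Put 48 GB in disk 3; 2 GB remain.
Put 40 GB in disk 2; 0 GB remain.
Put 24 GB in disk 1; 11 GB remain.
Put 24 GB in disk 4; 102 GB remain.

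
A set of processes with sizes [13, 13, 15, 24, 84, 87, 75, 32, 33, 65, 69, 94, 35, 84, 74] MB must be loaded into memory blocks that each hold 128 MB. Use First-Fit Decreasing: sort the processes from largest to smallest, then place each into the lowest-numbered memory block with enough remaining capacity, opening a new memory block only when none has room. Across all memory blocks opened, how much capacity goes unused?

227

Sorted descending: 94, 87, 84, 84, 75, 74, 69, 65, 35, 33, 32, 24, 15, 13, 13.
94 MB → memory block 1 (remaining 34 MB)
87 MB → memory block 2 (remaining 41 MB)
84 MB → memory block 3 (remaining 44 MB)
84 MB → memory block 4 (remaining 44 MB)
75 MB → memory block 5 (remaining 53 MB)
74 MB → memory block 6 (remaining 54 MB)
69 MB → memory block 7 (remaining 59 MB)
65 MB → memory block 8 (remaining 63 MB)
35 MB → memory block 2 (remaining 6 MB)
33 MB → memory block 1 (remaining 1 MB)
32 MB → memory block 3 (remaining 12 MB)
24 MB → memory block 4 (remaining 20 MB)
15 MB → memory block 4 (remaining 5 MB)
13 MB → memory block 5 (remaining 40 MB)
13 MB → memory block 5 (remaining 27 MB)
8 memory blocks × 128 MB = 1024 MB; used 797 MB; unused 227 MB.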